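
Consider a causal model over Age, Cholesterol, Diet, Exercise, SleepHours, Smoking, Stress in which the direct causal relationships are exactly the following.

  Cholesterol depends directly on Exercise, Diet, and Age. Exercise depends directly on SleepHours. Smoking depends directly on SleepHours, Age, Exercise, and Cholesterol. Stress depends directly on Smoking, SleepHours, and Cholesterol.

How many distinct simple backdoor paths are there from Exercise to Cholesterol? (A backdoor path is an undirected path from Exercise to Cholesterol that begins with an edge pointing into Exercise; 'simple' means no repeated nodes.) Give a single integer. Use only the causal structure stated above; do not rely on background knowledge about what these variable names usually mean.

A backdoor path from Exercise to Cholesterol is any simple undirected path whose first edge points into Exercise (i.e. leaves Exercise via a parent).
Parents of Exercise: {SleepHours}.
Enumerating:
  P1: Exercise <- SleepHours -> Smoking <- Age -> Cholesterol
  P2: Exercise <- SleepHours -> Smoking <- Cholesterol
  P3: Exercise <- SleepHours -> Smoking -> Stress <- Cholesterol
  P4: Exercise <- SleepHours -> Stress <- Cholesterol
  P5: Exercise <- SleepHours -> Stress <- Smoking <- Age -> Cholesterol
  P6: Exercise <- SleepHours -> Stress <- Smoking <- Cholesterol
That exhausts the simple backdoor paths. Count: 6.

6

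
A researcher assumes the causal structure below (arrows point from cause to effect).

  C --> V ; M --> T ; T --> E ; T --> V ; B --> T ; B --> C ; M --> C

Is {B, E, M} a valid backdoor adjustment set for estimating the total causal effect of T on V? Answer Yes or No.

Backdoor paths from T to V (paths whose first edge points into T):
  P1: T <- B -> C -> V
  P2: T <- M -> C -> V
Condition 1 (no descendant of T in the set): FAILS — E is a descendant of T.
Condition 2 (every backdoor path blocked by {B, E, M}):
  P1: blocked at fork node B ∈ conditioning set.
  P2: blocked at fork node M ∈ conditioning set.
{B, E, M} does not satisfy the backdoor criterion.

No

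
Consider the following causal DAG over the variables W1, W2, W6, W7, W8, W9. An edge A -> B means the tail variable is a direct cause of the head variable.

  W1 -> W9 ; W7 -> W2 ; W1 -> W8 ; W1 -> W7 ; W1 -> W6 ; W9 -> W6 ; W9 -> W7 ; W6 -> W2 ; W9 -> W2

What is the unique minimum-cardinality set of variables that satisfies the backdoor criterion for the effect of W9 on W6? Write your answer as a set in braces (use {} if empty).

{W1}

Variables eligible for adjustment (non-descendants of W9, excluding W9 and W6): {W1, W8}.
Backdoor paths from W9 to W6:
  P1: W9 <- W1 -> W7 -> W2 <- W6
  P2: W9 <- W1 -> W6
The empty set is not sufficient: P2 (W9 <- W1 -> W6) has no collider blocking it and no conditioned non-collider, so it is open.
Try {W1}:
  P1: blocked at fork node W1 ∈ conditioning set.
  P2: blocked at fork node W1 ∈ conditioning set.
{W1} contains no descendant of W9 and blocks every backdoor path.
No other singleton works — e.g. {W8} leaves P2 open — so {W1} is the unique smallest valid adjustment set.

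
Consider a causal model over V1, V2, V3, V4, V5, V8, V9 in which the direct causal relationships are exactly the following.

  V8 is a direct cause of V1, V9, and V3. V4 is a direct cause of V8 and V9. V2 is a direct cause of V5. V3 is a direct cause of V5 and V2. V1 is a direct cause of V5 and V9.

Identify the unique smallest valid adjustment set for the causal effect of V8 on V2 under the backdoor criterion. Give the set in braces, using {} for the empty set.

{}

Variables eligible for adjustment (non-descendants of V8, excluding V8 and V2): {V4}.
Backdoor paths from V8 to V2:
  P1: V8 <- V4 -> V9 <- V1 -> V5 <- V3 -> V2
  P2: V8 <- V4 -> V9 <- V1 -> V5 <- V2
Each backdoor path contains an unconditioned collider, so every path is already blocked with the empty conditioning set:
  P1: blocked at collider V9 (neither it nor any descendant is in the conditioning set).
  P2: blocked at collider V9 (neither it nor any descendant is in the conditioning set).
The empty set is therefore the unique smallest valid set.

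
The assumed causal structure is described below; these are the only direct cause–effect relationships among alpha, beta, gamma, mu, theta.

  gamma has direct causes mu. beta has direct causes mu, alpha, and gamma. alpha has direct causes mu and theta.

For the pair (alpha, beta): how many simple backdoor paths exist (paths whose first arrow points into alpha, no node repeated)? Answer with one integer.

A backdoor path from alpha to beta is any simple undirected path whose first edge points into alpha (i.e. leaves alpha via a parent).
Parents of alpha: {mu, theta}.
Enumerating:
  P1: alpha <- mu -> gamma -> beta
  P2: alpha <- mu -> beta
That exhausts the simple backdoor paths. Count: 2.

2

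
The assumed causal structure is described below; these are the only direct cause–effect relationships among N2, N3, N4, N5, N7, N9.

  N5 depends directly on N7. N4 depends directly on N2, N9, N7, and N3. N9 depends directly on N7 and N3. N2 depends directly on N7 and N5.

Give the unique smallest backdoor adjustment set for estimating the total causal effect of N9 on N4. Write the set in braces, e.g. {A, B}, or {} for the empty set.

Variables eligible for adjustment (non-descendants of N9, excluding N9 and N4): {N2, N3, N5, N7}.
Backdoor paths from N9 to N4:
  P1: N9 <- N7 -> N5 -> N2 -> N4
  P2: N9 <- N7 -> N2 -> N4
  P3: N9 <- N7 -> N4
  P4: N9 <- N3 -> N4
The empty set is not sufficient: P1 (N9 <- N7 -> N5 -> N2 -> N4) has no collider blocking it and no conditioned non-collider, so it is open.
Try {N3, N7}:
  P1: blocked at fork node N7 ∈ conditioning set.
  P2: blocked at fork node N7 ∈ conditioning set.
  P3: blocked at fork node N7 ∈ conditioning set.
  P4: blocked at fork node N3 ∈ conditioning set.
{N3, N7} contains no descendant of N9 and blocks every backdoor path.
Every element of {N3, N7} is needed (dropping N3 leaves P4 open; dropping N7 leaves P1 open), so no proper subset is valid.
Among all size-2 subsets of the eligible variables, only {N3, N7} blocks every backdoor path, so it is the unique smallest valid adjustment set.

{N3, N7}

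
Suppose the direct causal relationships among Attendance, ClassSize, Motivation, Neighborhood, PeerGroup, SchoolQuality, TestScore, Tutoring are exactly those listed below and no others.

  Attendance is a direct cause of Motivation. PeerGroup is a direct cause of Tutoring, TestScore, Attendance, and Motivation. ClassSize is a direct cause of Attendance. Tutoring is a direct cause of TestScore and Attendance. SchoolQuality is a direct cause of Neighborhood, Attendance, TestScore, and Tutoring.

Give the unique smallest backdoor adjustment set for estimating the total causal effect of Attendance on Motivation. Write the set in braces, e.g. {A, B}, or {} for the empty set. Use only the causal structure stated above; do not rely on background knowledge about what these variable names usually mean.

Variables eligible for adjustment (non-descendants of Attendance, excluding Attendance and Motivation): {ClassSize, Neighborhood, PeerGroup, SchoolQuality, TestScore, Tutoring}.
Backdoor paths from Attendance to Motivation:
  P1: Attendance <- PeerGroup -> Motivation
  P2: Attendance <- SchoolQuality -> Tutoring <- PeerGroup -> Motivation
  P3: Attendance <- SchoolQuality -> Tutoring -> TestScore <- PeerGroup -> Motivation
  P4: Attendance <- SchoolQuality -> TestScore <- PeerGroup -> Motivation
  P5: Attendance <- SchoolQuality -> TestScore <- Tutoring <- PeerGroup -> Motivation
  P6: Attendance <- Tutoring <- PeerGroup -> Motivation
  P7: Attendance <- Tutoring <- SchoolQuality -> TestScore <- PeerGroup -> Motivation
  P8: Attendance <- Tutoring -> TestScore <- PeerGroup -> Motivation
The empty set is not sufficient: P1 (Attendance <- PeerGroup -> Motivation) has no collider blocking it and no conditioned non-collider, so it is open.
Try {PeerGroup}:
  P1: blocked at fork node PeerGroup ∈ conditioning set.
  P2: blocked at collider Tutoring (neither it nor any descendant is in the conditioning set).
  P3: blocked at collider TestScore (neither it nor any descendant is in the conditioning set).
  P4: blocked at collider TestScore (neither it nor any descendant is in the conditioning set).
  P5: blocked at collider TestScore (neither it nor any descendant is in the conditioning set).
  P6: blocked at fork node PeerGroup ∈ conditioning set.
  P7: blocked at collider TestScore (neither it nor any descendant is in the conditioning set).
  P8: blocked at collider TestScore (neither it nor any descendant is in the conditioning set).
{PeerGroup} contains no descendant of Attendance and blocks every backdoor path.
No other singleton works — e.g. {SchoolQuality} leaves P1 open — so {PeerGroup} is the unique smallest valid adjustment set.

{PeerGroup}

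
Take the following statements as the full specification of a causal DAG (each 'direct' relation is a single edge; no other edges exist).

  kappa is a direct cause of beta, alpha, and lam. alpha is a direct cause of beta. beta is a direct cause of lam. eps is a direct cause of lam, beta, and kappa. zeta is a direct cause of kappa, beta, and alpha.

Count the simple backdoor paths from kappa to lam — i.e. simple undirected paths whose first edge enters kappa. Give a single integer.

6

A backdoor path from kappa to lam is any simple undirected path whose first edge points into kappa (i.e. leaves kappa via a parent).
Parents of kappa: {eps, zeta}.
Enumerating:
  P1: kappa <- zeta -> alpha -> beta <- eps -> lam
  P2: kappa <- zeta -> alpha -> beta -> lam
  P3: kappa <- zeta -> beta <- eps -> lam
  P4: kappa <- zeta -> beta -> lam
  P5: kappa <- eps -> beta -> lam
  P6: kappa <- eps -> lam
That exhausts the simple backdoor paths. Count: 6.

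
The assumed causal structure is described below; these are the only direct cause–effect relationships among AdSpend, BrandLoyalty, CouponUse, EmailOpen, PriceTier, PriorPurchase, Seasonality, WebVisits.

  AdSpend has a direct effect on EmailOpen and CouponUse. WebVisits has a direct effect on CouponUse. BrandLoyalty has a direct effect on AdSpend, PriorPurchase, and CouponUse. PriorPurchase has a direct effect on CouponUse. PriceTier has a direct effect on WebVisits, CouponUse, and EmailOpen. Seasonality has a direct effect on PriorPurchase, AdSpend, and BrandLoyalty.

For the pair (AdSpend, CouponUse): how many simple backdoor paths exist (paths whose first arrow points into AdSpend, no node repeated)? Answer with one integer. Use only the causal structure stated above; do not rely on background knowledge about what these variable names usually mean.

7

A backdoor path from AdSpend to CouponUse is any simple undirected path whose first edge points into AdSpend (i.e. leaves AdSpend via a parent).
Parents of AdSpend: {BrandLoyalty, Seasonality}.
Enumerating:
  P1: AdSpend <- Seasonality -> BrandLoyalty -> PriorPurchase -> CouponUse
  P2: AdSpend <- Seasonality -> BrandLoyalty -> CouponUse
  P3: AdSpend <- Seasonality -> PriorPurchase <- BrandLoyalty -> CouponUse
  P4: AdSpend <- Seasonality -> PriorPurchase -> CouponUse
  P5: AdSpend <- BrandLoyalty <- Seasonality -> PriorPurchase -> CouponUse
  P6: AdSpend <- BrandLoyalty -> PriorPurchase -> CouponUse
  P7: AdSpend <- BrandLoyalty -> CouponUse
That exhausts the simple backdoor paths. Count: 7.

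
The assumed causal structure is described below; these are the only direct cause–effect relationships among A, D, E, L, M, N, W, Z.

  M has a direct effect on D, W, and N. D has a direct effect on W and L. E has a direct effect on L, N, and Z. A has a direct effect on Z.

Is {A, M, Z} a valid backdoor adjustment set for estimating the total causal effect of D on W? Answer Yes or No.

Yes

Backdoor paths from D to W (paths whose first edge points into D):
  P1: D <- M -> W
Condition 1 (no descendant of D in the set): holds — descendants of D are {L, W}; none are in {A, M, Z}.
Condition 2 (every backdoor path blocked by {A, M, Z}):
  P1: blocked at fork node M ∈ conditioning set.
{A, M, Z} satisfies the backdoor criterion.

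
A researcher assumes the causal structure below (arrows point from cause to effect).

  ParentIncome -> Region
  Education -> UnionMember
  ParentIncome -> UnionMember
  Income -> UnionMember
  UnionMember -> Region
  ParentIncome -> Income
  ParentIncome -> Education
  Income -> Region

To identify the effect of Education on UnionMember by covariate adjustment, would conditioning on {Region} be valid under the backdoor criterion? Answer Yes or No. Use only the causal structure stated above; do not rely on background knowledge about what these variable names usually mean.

Backdoor paths from Education to UnionMember (paths whose first edge points into Education):
  P1: Education <- ParentIncome -> Income -> UnionMember
  P2: Education <- ParentIncome -> Income -> Region <- UnionMember
  P3: Education <- ParentIncome -> UnionMember
  P4: Education <- ParentIncome -> Region <- Income -> UnionMember
  P5: Education <- ParentIncome -> Region <- UnionMember
Condition 1 (no descendant of Education in the set): FAILS — Region is a descendant of Education.
Condition 2 (every backdoor path blocked by {Region}):
  P1: open — no interior node is in the conditioning set.
  P2: open — collider(s) Region are conditioned on (or have a conditioned descendant) and no non-collider on the path is in the set.
  P3: open — no interior node is in the conditioning set.
  P4: open — collider(s) Region are conditioned on (or have a conditioned descendant) and no non-collider on the path is in the set.
  P5: open — collider(s) Region are conditioned on (or have a conditioned descendant) and no non-collider on the path is in the set.
{Region} does not satisfy the backdoor criterion.

No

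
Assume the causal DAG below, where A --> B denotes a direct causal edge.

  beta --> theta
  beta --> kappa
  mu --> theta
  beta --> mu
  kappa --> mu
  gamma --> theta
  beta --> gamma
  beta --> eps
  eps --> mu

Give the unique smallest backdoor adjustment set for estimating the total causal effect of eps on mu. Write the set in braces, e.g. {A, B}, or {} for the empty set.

Variables eligible for adjustment (non-descendants of eps, excluding eps and mu): {beta, gamma, kappa}.
Backdoor paths from eps to mu:
  P1: eps <- beta -> gamma -> theta <- mu
  P2: eps <- beta -> kappa -> mu
  P3: eps <- beta -> mu
  P4: eps <- beta -> theta <- mu
The empty set is not sufficient: P2 (eps <- beta -> kappa -> mu) has no collider blocking it and no conditioned non-collider, so it is open.
Try {beta}:
  P1: blocked at fork node beta ∈ conditioning set.
  P2: blocked at fork node beta ∈ conditioning set.
  P3: blocked at fork node beta ∈ conditioning set.
  P4: blocked at fork node beta ∈ conditioning set.
{beta} contains no descendant of eps and blocks every backdoor path.
No other singleton works — e.g. {gamma} leaves P2 open — so {beta} is the unique smallest valid adjustment set.

{beta}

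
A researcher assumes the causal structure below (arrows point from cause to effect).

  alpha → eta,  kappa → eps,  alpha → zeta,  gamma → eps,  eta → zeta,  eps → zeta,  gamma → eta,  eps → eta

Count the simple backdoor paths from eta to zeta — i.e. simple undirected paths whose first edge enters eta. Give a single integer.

3

A backdoor path from eta to zeta is any simple undirected path whose first edge points into eta (i.e. leaves eta via a parent).
Parents of eta: {alpha, eps, gamma}.
Enumerating:
  P1: eta <- gamma -> eps -> zeta
  P2: eta <- alpha -> zeta
  P3: eta <- eps -> zeta
That exhausts the simple backdoor paths. Count: 3.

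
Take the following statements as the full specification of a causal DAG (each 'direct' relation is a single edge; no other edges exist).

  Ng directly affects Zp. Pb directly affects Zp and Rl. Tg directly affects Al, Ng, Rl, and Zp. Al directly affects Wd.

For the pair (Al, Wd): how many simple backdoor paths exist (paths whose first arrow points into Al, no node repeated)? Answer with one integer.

0

A backdoor path from Al to Wd is any simple undirected path whose first edge points into Al (i.e. leaves Al via a parent).
Parents of Al: {Tg}.
No simple path from any parent of Al reaches Wd without revisiting Al, so there are no backdoor paths.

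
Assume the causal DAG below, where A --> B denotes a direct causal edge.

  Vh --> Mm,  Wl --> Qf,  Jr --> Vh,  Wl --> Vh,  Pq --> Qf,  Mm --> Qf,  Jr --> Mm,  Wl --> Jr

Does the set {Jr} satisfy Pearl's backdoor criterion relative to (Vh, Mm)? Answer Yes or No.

Yes

Backdoor paths from Vh to Mm (paths whose first edge points into Vh):
  P1: Vh <- Wl -> Jr -> Mm
  P2: Vh <- Wl -> Qf <- Mm
  P3: Vh <- Jr <- Wl -> Qf <- Mm
  P4: Vh <- Jr -> Mm
Condition 1 (no descendant of Vh in the set): holds — descendants of Vh are {Mm, Qf}; none are in {Jr}.
Condition 2 (every backdoor path blocked by {Jr}):
  P1: blocked at chain node Jr ∈ conditioning set.
  P2: blocked at collider Qf (neither it nor any descendant is in the conditioning set).
  P3: blocked at chain node Jr ∈ conditioning set.
  P4: blocked at fork node Jr ∈ conditioning set.
{Jr} satisfies the backdoor criterion.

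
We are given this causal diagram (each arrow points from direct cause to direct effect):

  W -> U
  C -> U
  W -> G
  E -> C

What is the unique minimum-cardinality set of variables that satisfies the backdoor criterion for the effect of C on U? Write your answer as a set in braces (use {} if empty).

Variables eligible for adjustment (non-descendants of C, excluding C and U): {E, G, W}.
Backdoor paths from C to U:
  (none)
With no backdoor paths the empty set already satisfies the criterion, and it is trivially minimal.

{}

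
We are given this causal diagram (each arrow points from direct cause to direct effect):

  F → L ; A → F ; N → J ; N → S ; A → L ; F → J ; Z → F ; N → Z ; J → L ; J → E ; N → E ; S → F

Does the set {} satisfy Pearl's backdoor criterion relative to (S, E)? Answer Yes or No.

No

Backdoor paths from S to E (paths whose first edge points into S):
  P1: S <- N -> Z -> F <- A -> L <- J -> E
  P2: S <- N -> Z -> F -> J -> E
  P3: S <- N -> Z -> F -> L <- J -> E
  P4: S <- N -> J -> E
  P5: S <- N -> E
Condition 1 (no descendant of S in the set): holds — descendants of S are {E, F, J, L}; none are in {}.
Condition 2 (every backdoor path blocked by {}):
  P1: blocked at collider F (neither it nor any descendant is in the conditioning set).
  P2: open — no interior node is in the conditioning set.
  P3: blocked at collider L (neither it nor any descendant is in the conditioning set).
  P4: open — no interior node is in the conditioning set.
  P5: open — no interior node is in the conditioning set.
{} does not satisfy the backdoor criterion.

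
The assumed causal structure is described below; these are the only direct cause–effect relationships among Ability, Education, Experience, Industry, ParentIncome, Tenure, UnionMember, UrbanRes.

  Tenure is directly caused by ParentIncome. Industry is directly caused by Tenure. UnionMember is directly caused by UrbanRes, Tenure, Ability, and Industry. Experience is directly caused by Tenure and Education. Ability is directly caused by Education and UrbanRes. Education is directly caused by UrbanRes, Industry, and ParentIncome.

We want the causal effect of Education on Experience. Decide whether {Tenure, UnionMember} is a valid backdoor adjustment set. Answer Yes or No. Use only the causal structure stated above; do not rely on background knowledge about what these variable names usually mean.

Backdoor paths from Education to Experience (paths whose first edge points into Education):
  P1: Education <- ParentIncome -> Tenure -> Experience
  P2: Education <- Industry <- Tenure -> Experience
  P3: Education <- Industry -> UnionMember <- Tenure -> Experience
  P4: Education <- UrbanRes -> Ability -> UnionMember <- Tenure -> Experience
  P5: Education <- UrbanRes -> Ability -> UnionMember <- Industry <- Tenure -> Experience
  P6: Education <- UrbanRes -> UnionMember <- Tenure -> Experience
  P7: Education <- UrbanRes -> UnionMember <- Industry <- Tenure -> Experience
Condition 1 (no descendant of Education in the set): FAILS — UnionMember is a descendant of Education.
Condition 2 (every backdoor path blocked by {Tenure, UnionMember}):
  P1: blocked at chain node Tenure ∈ conditioning set.
  P2: blocked at fork node Tenure ∈ conditioning set.
  P3: blocked at fork node Tenure ∈ conditioning set.
  P4: blocked at fork node Tenure ∈ conditioning set.
  P5: blocked at fork node Tenure ∈ conditioning set.
  P6: blocked at fork node Tenure ∈ conditioning set.
  P7: blocked at fork node Tenure ∈ conditioning set.
{Tenure, UnionMember} does not satisfy the backdoor criterion.

No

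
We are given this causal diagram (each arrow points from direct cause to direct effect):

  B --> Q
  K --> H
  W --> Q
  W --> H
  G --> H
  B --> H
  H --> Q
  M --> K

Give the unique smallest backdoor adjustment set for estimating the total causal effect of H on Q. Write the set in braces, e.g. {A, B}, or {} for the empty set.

Variables eligible for adjustment (non-descendants of H, excluding H and Q): {B, G, K, M, W}.
Backdoor paths from H to Q:
  P1: H <- B -> Q
  P2: H <- W -> Q
The empty set is not sufficient: P1 (H <- B -> Q) has no collider blocking it and no conditioned non-collider, so it is open.
Try {B, W}:
  P1: blocked at fork node B ∈ conditioning set.
  P2: blocked at fork node W ∈ conditioning set.
{B, W} contains no descendant of H and blocks every backdoor path.
Every element of {B, W} is needed (dropping B leaves P1 open; dropping W leaves P2 open), so no proper subset is valid.
Among all size-2 subsets of the eligible variables, only {B, W} blocks every backdoor path, so it is the unique smallest valid adjustment set.

{B, W}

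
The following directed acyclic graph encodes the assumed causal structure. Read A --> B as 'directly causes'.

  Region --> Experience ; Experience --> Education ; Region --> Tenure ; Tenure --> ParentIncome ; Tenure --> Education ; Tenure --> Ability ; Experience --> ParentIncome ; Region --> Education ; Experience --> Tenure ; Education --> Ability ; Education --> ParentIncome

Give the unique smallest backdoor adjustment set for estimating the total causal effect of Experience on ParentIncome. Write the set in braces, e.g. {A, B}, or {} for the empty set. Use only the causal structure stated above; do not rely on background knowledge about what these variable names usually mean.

{Region}

Variables eligible for adjustment (non-descendants of Experience, excluding Experience and ParentIncome): {Region}.
Backdoor paths from Experience to ParentIncome:
  P1: Experience <- Region -> Tenure -> Education -> ParentIncome
  P2: Experience <- Region -> Tenure -> Ability <- Education -> ParentIncome
  P3: Experience <- Region -> Tenure -> ParentIncome
  P4: Experience <- Region -> Education <- Tenure -> ParentIncome
  P5: Experience <- Region -> Education -> Ability <- Tenure -> ParentIncome
  P6: Experience <- Region -> Education -> ParentIncome
The empty set is not sufficient: P1 (Experience <- Region -> Tenure -> Education -> ParentIncome) has no collider blocking it and no conditioned non-collider, so it is open.
Try {Region}:
  P1: blocked at fork node Region ∈ conditioning set.
  P2: blocked at fork node Region ∈ conditioning set.
  P3: blocked at fork node Region ∈ conditioning set.
  P4: blocked at fork node Region ∈ conditioning set.
  P5: blocked at fork node Region ∈ conditioning set.
  P6: blocked at fork node Region ∈ conditioning set.
{Region} contains no descendant of Experience and blocks every backdoor path.
{Region} is the unique smallest valid adjustment set.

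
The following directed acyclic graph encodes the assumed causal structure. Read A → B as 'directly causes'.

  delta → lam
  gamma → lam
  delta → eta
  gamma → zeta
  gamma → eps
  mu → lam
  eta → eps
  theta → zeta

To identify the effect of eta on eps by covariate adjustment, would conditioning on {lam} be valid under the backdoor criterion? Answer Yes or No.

No

Backdoor paths from eta to eps (paths whose first edge points into eta):
  P1: eta <- delta -> lam <- gamma -> eps
Condition 1 (no descendant of eta in the set): holds — descendants of eta are {eps}; none are in {lam}.
Condition 2 (every backdoor path blocked by {lam}):
  P1: open — collider(s) lam are conditioned on (or have a conditioned descendant) and no non-collider on the path is in the set.
{lam} does not satisfy the backdoor criterion.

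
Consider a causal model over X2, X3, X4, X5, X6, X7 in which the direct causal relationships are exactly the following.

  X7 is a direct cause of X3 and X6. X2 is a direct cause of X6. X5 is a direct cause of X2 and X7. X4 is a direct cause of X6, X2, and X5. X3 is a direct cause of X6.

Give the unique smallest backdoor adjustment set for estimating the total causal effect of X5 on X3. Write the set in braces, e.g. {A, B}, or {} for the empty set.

Variables eligible for adjustment (non-descendants of X5, excluding X5 and X3): {X4}.
Backdoor paths from X5 to X3:
  P1: X5 <- X4 -> X2 -> X6 <- X7 -> X3
  P2: X5 <- X4 -> X2 -> X6 <- X3
  P3: X5 <- X4 -> X6 <- X7 -> X3
  P4: X5 <- X4 -> X6 <- X3
Each backdoor path contains an unconditioned collider, so every path is already blocked with the empty conditioning set:
  P1: blocked at collider X6 (neither it nor any descendant is in the conditioning set).
  P2: blocked at collider X6 (neither it nor any descendant is in the conditioning set).
  P3: blocked at collider X6 (neither it nor any descendant is in the conditioning set).
  P4: blocked at collider X6 (neither it nor any descendant is in the conditioning set).
The empty set is therefore the unique smallest valid set.

{}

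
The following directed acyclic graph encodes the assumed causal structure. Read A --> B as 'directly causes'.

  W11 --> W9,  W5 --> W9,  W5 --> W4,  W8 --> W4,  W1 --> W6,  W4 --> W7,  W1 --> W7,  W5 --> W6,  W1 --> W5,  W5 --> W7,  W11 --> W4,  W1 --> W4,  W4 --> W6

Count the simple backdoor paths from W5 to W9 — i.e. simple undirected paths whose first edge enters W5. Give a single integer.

3

A backdoor path from W5 to W9 is any simple undirected path whose first edge points into W5 (i.e. leaves W5 via a parent).
Parents of W5: {W1}.
Enumerating:
  P1: W5 <- W1 -> W4 <- W11 -> W9
  P2: W5 <- W1 -> W6 <- W4 <- W11 -> W9
  P3: W5 <- W1 -> W7 <- W4 <- W11 -> W9
That exhausts the simple backdoor paths. Count: 3.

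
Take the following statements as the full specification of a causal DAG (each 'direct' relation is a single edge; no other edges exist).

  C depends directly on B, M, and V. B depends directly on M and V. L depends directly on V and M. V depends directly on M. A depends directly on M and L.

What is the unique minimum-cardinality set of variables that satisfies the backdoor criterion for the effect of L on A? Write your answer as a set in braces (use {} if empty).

Variables eligible for adjustment (non-descendants of L, excluding L and A): {B, C, M, V}.
Backdoor paths from L to A:
  P1: L <- M -> A
  P2: L <- V <- M -> A
  P3: L <- V -> B <- M -> A
  P4: L <- V -> B -> C <- M -> A
  P5: L <- V -> C <- M -> A
  P6: L <- V -> C <- B <- M -> A
The empty set is not sufficient: P1 (L <- M -> A) has no collider blocking it and no conditioned non-collider, so it is open.
Try {M}:
  P1: blocked at fork node M ∈ conditioning set.
  P2: blocked at fork node M ∈ conditioning set.
  P3: blocked at collider B (neither it nor any descendant is in the conditioning set).
  P4: blocked at collider C (neither it nor any descendant is in the conditioning set).
  P5: blocked at collider C (neither it nor any descendant is in the conditioning set).
  P6: blocked at collider C (neither it nor any descendant is in the conditioning set).
{M} contains no descendant of L and blocks every backdoor path.
No other singleton works — e.g. {V} leaves P1 open — so {M} is the unique smallest valid adjustment set.

{M}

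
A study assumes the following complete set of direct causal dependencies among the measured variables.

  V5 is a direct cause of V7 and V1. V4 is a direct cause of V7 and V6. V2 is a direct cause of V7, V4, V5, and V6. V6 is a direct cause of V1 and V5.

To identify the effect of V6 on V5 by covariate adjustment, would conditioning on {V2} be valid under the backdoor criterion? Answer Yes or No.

Yes

Backdoor paths from V6 to V5 (paths whose first edge points into V6):
  P1: V6 <- V2 -> V4 -> V7 <- V5
  P2: V6 <- V2 -> V5
  P3: V6 <- V2 -> V7 <- V5
  P4: V6 <- V4 <- V2 -> V5
  P5: V6 <- V4 <- V2 -> V7 <- V5
  P6: V6 <- V4 -> V7 <- V2 -> V5
  P7: V6 <- V4 -> V7 <- V5
Condition 1 (no descendant of V6 in the set): holds — descendants of V6 are {V1, V5, V7}; none are in {V2}.
Condition 2 (every backdoor path blocked by {V2}):
  P1: blocked at fork node V2 ∈ conditioning set.
  P2: blocked at fork node V2 ∈ conditioning set.
  P3: blocked at fork node V2 ∈ conditioning set.
  P4: blocked at fork node V2 ∈ conditioning set.
  P5: blocked at fork node V2 ∈ conditioning set.
  P6: blocked at collider V7 (neither it nor any descendant is in the conditioning set).
  P7: blocked at collider V7 (neither it nor any descendant is in the conditioning set).
{V2} satisfies the backdoor criterion.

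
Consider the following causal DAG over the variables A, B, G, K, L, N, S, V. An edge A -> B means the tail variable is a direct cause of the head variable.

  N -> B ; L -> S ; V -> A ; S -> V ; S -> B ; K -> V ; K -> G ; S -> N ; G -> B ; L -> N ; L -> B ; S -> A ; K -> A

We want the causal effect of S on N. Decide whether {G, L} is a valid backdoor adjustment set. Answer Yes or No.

Backdoor paths from S to N (paths whose first edge points into S):
  P1: S <- L -> N
  P2: S <- L -> B <- N
Condition 1 (no descendant of S in the set): holds — descendants of S are {A, B, N, V}; none are in {G, L}.
Condition 2 (every backdoor path blocked by {G, L}):
  P1: blocked at fork node L ∈ conditioning set.
  P2: blocked at fork node L ∈ conditioning set.
{G, L} satisfies the backdoor criterion.

Yes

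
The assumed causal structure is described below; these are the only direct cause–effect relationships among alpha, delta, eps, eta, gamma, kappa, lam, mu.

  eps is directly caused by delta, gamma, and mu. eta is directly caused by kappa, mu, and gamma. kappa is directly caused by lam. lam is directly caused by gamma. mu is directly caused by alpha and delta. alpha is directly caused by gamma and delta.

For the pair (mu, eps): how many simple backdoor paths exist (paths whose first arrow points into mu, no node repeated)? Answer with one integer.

A backdoor path from mu to eps is any simple undirected path whose first edge points into mu (i.e. leaves mu via a parent).
Parents of mu: {alpha, delta}.
Enumerating:
  P1: mu <- delta -> alpha <- gamma -> eps
  P2: mu <- delta -> eps
  P3: mu <- alpha <- gamma -> eps
  P4: mu <- alpha <- delta -> eps
That exhausts the simple backdoor paths. Count: 4.

4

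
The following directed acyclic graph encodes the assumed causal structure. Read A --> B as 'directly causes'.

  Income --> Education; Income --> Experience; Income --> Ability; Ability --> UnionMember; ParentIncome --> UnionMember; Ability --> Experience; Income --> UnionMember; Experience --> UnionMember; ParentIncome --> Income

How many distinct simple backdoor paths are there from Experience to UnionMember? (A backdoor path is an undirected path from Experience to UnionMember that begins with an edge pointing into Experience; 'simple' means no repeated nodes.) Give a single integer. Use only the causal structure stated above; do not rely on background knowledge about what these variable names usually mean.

A backdoor path from Experience to UnionMember is any simple undirected path whose first edge points into Experience (i.e. leaves Experience via a parent).
Parents of Experience: {Ability, Income}.
Enumerating:
  P1: Experience <- Income <- ParentIncome -> UnionMember
  P2: Experience <- Income -> Ability -> UnionMember
  P3: Experience <- Income -> UnionMember
  P4: Experience <- Ability <- Income <- ParentIncome -> UnionMember
  P5: Experience <- Ability <- Income -> UnionMember
  P6: Experience <- Ability -> UnionMember
That exhausts the simple backdoor paths. Count: 6.

6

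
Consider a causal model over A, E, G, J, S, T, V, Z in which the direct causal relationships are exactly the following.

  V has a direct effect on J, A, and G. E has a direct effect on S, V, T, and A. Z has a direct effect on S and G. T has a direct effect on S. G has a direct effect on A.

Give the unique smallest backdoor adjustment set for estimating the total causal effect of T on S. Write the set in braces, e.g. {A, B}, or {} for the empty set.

Variables eligible for adjustment (non-descendants of T, excluding T and S): {A, E, G, J, V, Z}.
Backdoor paths from T to S:
  P1: T <- E -> V -> G <- Z -> S
  P2: T <- E -> V -> A <- G <- Z -> S
  P3: T <- E -> S
  P4: T <- E -> A <- V -> G <- Z -> S
  P5: T <- E -> A <- G <- Z -> S
The empty set is not sufficient: P3 (T <- E -> S) has no collider blocking it and no conditioned non-collider, so it is open.
Try {E}:
  P1: blocked at fork node E ∈ conditioning set.
  P2: blocked at fork node E ∈ conditioning set.
  P3: blocked at fork node E ∈ conditioning set.
  P4: blocked at fork node E ∈ conditioning set.
  P5: blocked at fork node E ∈ conditioning set.
{E} contains no descendant of T and blocks every backdoor path.
No other singleton works — e.g. {V} leaves P3 open — so {E} is the unique smallest valid adjustment set.

{E}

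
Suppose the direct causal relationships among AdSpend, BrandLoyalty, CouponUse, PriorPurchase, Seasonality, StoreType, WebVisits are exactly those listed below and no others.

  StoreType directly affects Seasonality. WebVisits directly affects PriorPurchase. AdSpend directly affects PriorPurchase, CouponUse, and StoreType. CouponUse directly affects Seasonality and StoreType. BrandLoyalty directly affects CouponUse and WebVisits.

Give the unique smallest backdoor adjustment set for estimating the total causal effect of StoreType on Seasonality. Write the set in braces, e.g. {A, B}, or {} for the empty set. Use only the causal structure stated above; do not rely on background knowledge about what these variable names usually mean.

Variables eligible for adjustment (non-descendants of StoreType, excluding StoreType and Seasonality): {AdSpend, BrandLoyalty, CouponUse, PriorPurchase, WebVisits}.
Backdoor paths from StoreType to Seasonality:
  P1: StoreType <- AdSpend -> CouponUse -> Seasonality
  P2: StoreType <- AdSpend -> PriorPurchase <- WebVisits <- BrandLoyalty -> CouponUse -> Seasonality
  P3: StoreType <- CouponUse -> Seasonality
The empty set is not sufficient: P1 (StoreType <- AdSpend -> CouponUse -> Seasonality) has no collider blocking it and no conditioned non-collider, so it is open.
Try {CouponUse}:
  P1: blocked at chain node CouponUse ∈ conditioning set.
  P2: blocked at collider PriorPurchase (neither it nor any descendant is in the conditioning set).
  P3: blocked at fork node CouponUse ∈ conditioning set.
{CouponUse} contains no descendant of StoreType and blocks every backdoor path.
No other singleton works — e.g. {BrandLoyalty} leaves P1 open — so {CouponUse} is the unique smallest valid adjustment set.

{CouponUse}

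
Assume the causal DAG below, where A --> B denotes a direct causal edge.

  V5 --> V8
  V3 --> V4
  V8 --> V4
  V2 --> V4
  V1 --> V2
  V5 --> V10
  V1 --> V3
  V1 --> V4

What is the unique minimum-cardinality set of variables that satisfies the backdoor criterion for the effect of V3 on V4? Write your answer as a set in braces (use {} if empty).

{V1}

Variables eligible for adjustment (non-descendants of V3, excluding V3 and V4): {V1, V10, V2, V5, V8}.
Backdoor paths from V3 to V4:
  P1: V3 <- V1 -> V2 -> V4
  P2: V3 <- V1 -> V4
The empty set is not sufficient: P1 (V3 <- V1 -> V2 -> V4) has no collider blocking it and no conditioned non-collider, so it is open.
Try {V1}:
  P1: blocked at fork node V1 ∈ conditioning set.
  P2: blocked at fork node V1 ∈ conditioning set.
{V1} contains no descendant of V3 and blocks every backdoor path.
No other singleton works — e.g. {V5} leaves P1 open — so {V1} is the unique smallest valid adjustment set.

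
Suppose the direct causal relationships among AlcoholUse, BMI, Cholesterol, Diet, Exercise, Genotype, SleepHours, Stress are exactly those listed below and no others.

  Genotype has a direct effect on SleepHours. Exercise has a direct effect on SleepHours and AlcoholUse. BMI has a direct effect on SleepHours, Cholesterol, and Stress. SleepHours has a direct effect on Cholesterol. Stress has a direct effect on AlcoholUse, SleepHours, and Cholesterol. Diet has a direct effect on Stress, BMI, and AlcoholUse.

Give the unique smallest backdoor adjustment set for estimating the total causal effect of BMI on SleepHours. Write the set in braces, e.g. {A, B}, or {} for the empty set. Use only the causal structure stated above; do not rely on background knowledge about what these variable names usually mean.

Variables eligible for adjustment (non-descendants of BMI, excluding BMI and SleepHours): {Diet, Exercise, Genotype}.
Backdoor paths from BMI to SleepHours:
  P1: BMI <- Diet -> Stress -> AlcoholUse <- Exercise -> SleepHours
  P2: BMI <- Diet -> Stress -> SleepHours
  P3: BMI <- Diet -> Stress -> Cholesterol <- SleepHours
  P4: BMI <- Diet -> AlcoholUse <- Exercise -> SleepHours
  P5: BMI <- Diet -> AlcoholUse <- Stress -> SleepHours
  P6: BMI <- Diet -> AlcoholUse <- Stress -> Cholesterol <- SleepHours
The empty set is not sufficient: P2 (BMI <- Diet -> Stress -> SleepHours) has no collider blocking it and no conditioned non-collider, so it is open.
Try {Diet}:
  P1: blocked at fork node Diet ∈ conditioning set.
  P2: blocked at fork node Diet ∈ conditioning set.
  P3: blocked at fork node Diet ∈ conditioning set.
  P4: blocked at fork node Diet ∈ conditioning set.
  P5: blocked at fork node Diet ∈ conditioning set.
  P6: blocked at fork node Diet ∈ conditioning set.
{Diet} contains no descendant of BMI and blocks every backdoor path.
No other singleton works — e.g. {Genotype} leaves P2 open — so {Diet} is the unique smallest valid adjustment set.

{Diet}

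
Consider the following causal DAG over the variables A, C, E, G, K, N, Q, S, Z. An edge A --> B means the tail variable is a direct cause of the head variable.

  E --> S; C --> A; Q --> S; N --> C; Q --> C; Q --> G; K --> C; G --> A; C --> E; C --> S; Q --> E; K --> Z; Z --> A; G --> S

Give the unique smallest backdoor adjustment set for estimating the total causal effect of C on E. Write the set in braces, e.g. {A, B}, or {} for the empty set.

{Q}

Variables eligible for adjustment (non-descendants of C, excluding C and E): {G, K, N, Q, Z}.
Backdoor paths from C to E:
  P1: C <- Q -> E
  P2: C <- Q -> G -> S <- E
  P3: C <- Q -> S <- E
  P4: C <- K -> Z -> A <- G <- Q -> E
  P5: C <- K -> Z -> A <- G <- Q -> S <- E
  P6: C <- K -> Z -> A <- G -> S <- Q -> E
  P7: C <- K -> Z -> A <- G -> S <- E
The empty set is not sufficient: P1 (C <- Q -> E) has no collider blocking it and no conditioned non-collider, so it is open.
Try {Q}:
  P1: blocked at fork node Q ∈ conditioning set.
  P2: blocked at fork node Q ∈ conditioning set.
  P3: blocked at fork node Q ∈ conditioning set.
  P4: blocked at collider A (neither it nor any descendant is in the conditioning set).
  P5: blocked at collider A (neither it nor any descendant is in the conditioning set).
  P6: blocked at collider A (neither it nor any descendant is in the conditioning set).
  P7: blocked at collider A (neither it nor any descendant is in the conditioning set).
{Q} contains no descendant of C and blocks every backdoor path.
No other singleton works — e.g. {N} leaves P1 open — so {Q} is the unique smallest valid adjustment set.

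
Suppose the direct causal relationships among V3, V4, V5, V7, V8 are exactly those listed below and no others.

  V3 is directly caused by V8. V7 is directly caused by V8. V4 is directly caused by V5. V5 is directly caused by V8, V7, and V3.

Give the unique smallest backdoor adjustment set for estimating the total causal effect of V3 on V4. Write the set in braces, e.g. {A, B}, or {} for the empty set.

Variables eligible for adjustment (non-descendants of V3, excluding V3 and V4): {V7, V8}.
Backdoor paths from V3 to V4:
  P1: V3 <- V8 -> V7 -> V5 -> V4
  P2: V3 <- V8 -> V5 -> V4
The empty set is not sufficient: P1 (V3 <- V8 -> V7 -> V5 -> V4) has no collider blocking it and no conditioned non-collider, so it is open.
Try {V8}:
  P1: blocked at fork node V8 ∈ conditioning set.
  P2: blocked at fork node V8 ∈ conditioning set.
{V8} contains no descendant of V3 and blocks every backdoor path.
No other singleton works — e.g. {V7} leaves P2 open — so {V8} is the unique smallest valid adjustment set.

{V8}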